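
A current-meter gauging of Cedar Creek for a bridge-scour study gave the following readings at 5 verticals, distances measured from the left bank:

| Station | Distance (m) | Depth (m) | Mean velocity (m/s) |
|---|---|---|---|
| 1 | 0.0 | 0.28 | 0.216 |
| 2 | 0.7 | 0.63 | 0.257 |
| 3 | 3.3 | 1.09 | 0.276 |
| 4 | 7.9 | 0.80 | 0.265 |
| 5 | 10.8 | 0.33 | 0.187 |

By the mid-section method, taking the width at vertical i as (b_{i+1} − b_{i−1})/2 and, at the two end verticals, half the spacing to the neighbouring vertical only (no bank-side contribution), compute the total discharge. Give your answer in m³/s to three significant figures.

w_1 = (0.7 − 0.0)/2 = 0.35 m; q_1 = 0.216 × 0.28 × 0.35 = 0.02117 m³/s
w_2 = (3.3 − 0.0)/2 = 1.65 m; q_2 = 0.257 × 0.63 × 1.65 = 0.2672 m³/s
w_3 = (7.9 − 0.7)/2 = 3.6 m; q_3 = 0.276 × 1.09 × 3.6 = 1.083 m³/s
w_4 = (10.8 − 3.3)/2 = 3.75 m; q_4 = 0.265 × 0.80 × 3.75 = 0.7950 m³/s
w_5 = (10.8 − 7.9)/2 = 1.45 m; q_5 = 0.187 × 0.33 × 1.45 = 0.08948 m³/s
Q = Σ qᵢ = 2.256 m³/s

2.26 m³/s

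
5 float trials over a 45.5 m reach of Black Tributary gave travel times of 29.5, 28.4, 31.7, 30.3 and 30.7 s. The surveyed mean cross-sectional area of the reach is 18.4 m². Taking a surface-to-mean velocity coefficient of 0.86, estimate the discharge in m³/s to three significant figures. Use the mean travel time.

23.9 m³/s

t̄ = (29.5 + 28.4 + 31.7 + 30.3 + 30.7) / 5 = 30.12 s
v_surface = L / t̄ = 45.5 / 30.12 = 1.511 m/s
v_mean = 0.86 × 1.511 = 1.299 m/s
Q = A × v_mean = 18.4 × 1.299 = 23.90 m³/s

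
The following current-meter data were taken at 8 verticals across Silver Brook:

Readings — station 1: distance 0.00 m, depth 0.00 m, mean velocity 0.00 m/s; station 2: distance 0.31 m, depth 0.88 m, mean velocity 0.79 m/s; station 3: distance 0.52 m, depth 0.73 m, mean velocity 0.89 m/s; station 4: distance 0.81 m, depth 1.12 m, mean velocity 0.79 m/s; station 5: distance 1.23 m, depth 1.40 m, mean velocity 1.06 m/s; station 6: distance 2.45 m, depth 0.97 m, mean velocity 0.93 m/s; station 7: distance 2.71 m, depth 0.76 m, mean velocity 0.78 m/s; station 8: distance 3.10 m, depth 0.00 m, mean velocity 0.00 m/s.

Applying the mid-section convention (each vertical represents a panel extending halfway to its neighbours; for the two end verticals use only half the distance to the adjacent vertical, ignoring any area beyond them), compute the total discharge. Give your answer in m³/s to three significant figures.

2.73 m³/s

w_2 = (0.52 − 0.00)/2 = 0.26 m; q_2 = 0.79 × 0.88 × 0.26 = 0.1808 m³/s
w_3 = (0.81 − 0.31)/2 = 0.25 m; q_3 = 0.89 × 0.73 × 0.25 = 0.1624 m³/s
w_4 = (1.23 − 0.52)/2 = 0.355 m; q_4 = 0.79 × 1.12 × 0.355 = 0.3141 m³/s
w_5 = (2.45 − 0.81)/2 = 0.82 m; q_5 = 1.06 × 1.40 × 0.82 = 1.217 m³/s
w_6 = (2.71 − 1.23)/2 = 0.74 m; q_6 = 0.93 × 0.97 × 0.74 = 0.6676 m³/s
w_7 = (3.10 − 2.45)/2 = 0.325 m; q_7 = 0.78 × 0.76 × 0.325 = 0.1927 m³/s
Stations 1, 8 contribute zero (depth or velocity is 0).
Q = Σ qᵢ = 2.734 m³/s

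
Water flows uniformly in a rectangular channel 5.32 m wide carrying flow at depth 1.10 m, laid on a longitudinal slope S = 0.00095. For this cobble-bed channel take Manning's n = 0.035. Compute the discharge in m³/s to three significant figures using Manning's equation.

4.36 m³/s

A = b·y = 5.32 × 1.10 = 5.852 m²
P = b + 2y = 5.32 + 2×1.10 = 7.520 m
R = A/P = 5.852/7.520 = 0.7782 m
Q = (1/n)·A·R^(2/3)·S^(1/2) = (1/0.035) × 5.852 × 0.7782^(2/3) × 0.00095^(1/2) = 4.360 m³/s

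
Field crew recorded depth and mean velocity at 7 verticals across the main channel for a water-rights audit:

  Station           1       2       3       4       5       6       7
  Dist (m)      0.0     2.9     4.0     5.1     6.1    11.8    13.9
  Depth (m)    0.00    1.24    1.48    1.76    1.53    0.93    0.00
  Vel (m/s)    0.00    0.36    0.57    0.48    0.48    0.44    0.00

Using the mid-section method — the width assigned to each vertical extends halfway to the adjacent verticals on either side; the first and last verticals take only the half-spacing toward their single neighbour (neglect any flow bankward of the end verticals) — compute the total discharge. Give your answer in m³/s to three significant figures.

6.76 m³/s

w_2 = (4.0 − 0.0)/2 = 2 m; q_2 = 0.36 × 1.24 × 2 = 0.8928 m³/s
w_3 = (5.1 − 2.9)/2 = 1.1 m; q_3 = 0.57 × 1.48 × 1.1 = 0.9280 m³/s
w_4 = (6.1 − 4.0)/2 = 1.05 m; q_4 = 0.48 × 1.76 × 1.05 = 0.8870 m³/s
w_5 = (11.8 − 5.1)/2 = 3.35 m; q_5 = 0.48 × 1.53 × 3.35 = 2.460 m³/s
w_6 = (13.9 − 6.1)/2 = 3.9 m; q_6 = 0.44 × 0.93 × 3.9 = 1.596 m³/s
Stations 1, 7 contribute zero (depth or velocity is 0).
Q = Σ qᵢ = 6.764 m³/s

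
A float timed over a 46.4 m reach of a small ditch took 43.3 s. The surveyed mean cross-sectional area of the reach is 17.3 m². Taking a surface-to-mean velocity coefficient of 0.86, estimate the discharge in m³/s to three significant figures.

15.9 m³/s

v_surface = L / t̄ = 46.4 / 43.3 = 1.072 m/s
v_mean = 0.86 × 1.072 = 0.9216 m/s
Q = A × v_mean = 17.3 × 0.9216 = 15.94 m³/s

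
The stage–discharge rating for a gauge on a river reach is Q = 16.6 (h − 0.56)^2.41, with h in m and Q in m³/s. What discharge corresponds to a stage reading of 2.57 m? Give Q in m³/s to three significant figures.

Q = 16.6 × (2.57 − 0.56)^2.41 = 16.6 × 2.01^2.41 = 89.29 m³/s

89.3 m³/s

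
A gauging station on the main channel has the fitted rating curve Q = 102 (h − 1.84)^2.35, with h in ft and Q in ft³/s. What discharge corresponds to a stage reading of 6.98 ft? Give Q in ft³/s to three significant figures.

Q = 102 × (6.98 − 1.84)^2.35 = 102 × 5.14^2.35 = 4779 ft³/s

4780 ft³/s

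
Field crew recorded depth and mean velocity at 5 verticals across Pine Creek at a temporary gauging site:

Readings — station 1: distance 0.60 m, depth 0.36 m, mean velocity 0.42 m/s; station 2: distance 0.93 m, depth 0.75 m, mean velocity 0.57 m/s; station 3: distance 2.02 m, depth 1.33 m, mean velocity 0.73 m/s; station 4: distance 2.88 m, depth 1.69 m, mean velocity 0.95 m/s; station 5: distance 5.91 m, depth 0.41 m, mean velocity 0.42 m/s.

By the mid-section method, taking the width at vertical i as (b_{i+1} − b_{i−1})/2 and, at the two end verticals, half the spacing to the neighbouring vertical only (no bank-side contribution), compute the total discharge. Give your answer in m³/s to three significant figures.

w_1 = (0.93 − 0.60)/2 = 0.165 m; q_1 = 0.42 × 0.36 × 0.165 = 0.02495 m³/s
w_2 = (2.02 − 0.60)/2 = 0.71 m; q_2 = 0.57 × 0.75 × 0.71 = 0.3035 m³/s
w_3 = (2.88 − 0.93)/2 = 0.975 m; q_3 = 0.73 × 1.33 × 0.975 = 0.9466 m³/s
w_4 = (5.91 − 2.02)/2 = 1.945 m; q_4 = 0.95 × 1.69 × 1.945 = 3.123 m³/s
w_5 = (5.91 − 2.88)/2 = 1.515 m; q_5 = 0.42 × 0.41 × 1.515 = 0.2609 m³/s
Q = Σ qᵢ = 4.659 m³/s

4.66 m³/s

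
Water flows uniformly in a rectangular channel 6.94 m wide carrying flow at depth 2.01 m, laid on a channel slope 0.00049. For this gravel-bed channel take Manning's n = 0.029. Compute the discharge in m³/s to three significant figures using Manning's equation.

A = b·y = 6.94 × 2.01 = 13.95 m²
P = b + 2y = 6.94 + 2×2.01 = 10.96 m
R = A/P = 13.95/10.96 = 1.273 m
Q = (1/n)·A·R^(2/3)·S^(1/2) = (1/0.029) × 13.95 × 1.273^(2/3) × 0.00049^(1/2) = 12.51 m³/s

12.5 m³/s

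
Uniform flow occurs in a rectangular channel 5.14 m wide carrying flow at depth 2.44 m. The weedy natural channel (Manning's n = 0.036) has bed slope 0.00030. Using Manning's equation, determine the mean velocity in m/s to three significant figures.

0.559 m/s

A = b·y = 5.14 × 2.44 = 12.54 m²
P = b + 2y = 5.14 + 2×2.44 = 10.02 m
R = A/P = 12.54/10.02 = 1.252 m
Q = (1/n)·A·R^(2/3)·S^(1/2) = (1/0.036) × 12.54 × 1.252^(2/3) × 0.00030^(1/2) = 7.008 m³/s
V = Q/A = 7.008/12.54 = 0.5588 m/s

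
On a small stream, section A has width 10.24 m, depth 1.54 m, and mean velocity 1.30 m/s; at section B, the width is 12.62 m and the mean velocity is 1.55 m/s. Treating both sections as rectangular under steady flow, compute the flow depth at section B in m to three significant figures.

Q = A₁V₁ = (10.24×1.54) × 1.30 = 20.50 m³/s
d₂ = Q/(b₂ V₂) = 20.50/(12.62×1.55) = 1.048 m

1.05 m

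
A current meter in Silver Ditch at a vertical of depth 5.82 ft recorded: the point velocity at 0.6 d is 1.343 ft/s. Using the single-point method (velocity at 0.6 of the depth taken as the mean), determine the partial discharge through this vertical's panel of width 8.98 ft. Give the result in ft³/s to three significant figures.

v̄ = v₀.₆ = 1.343 ft/s
q = v̄ × d × w = 1.343 × 5.82 × 8.98 = 70.19 ft³/s

70.2 ft³/s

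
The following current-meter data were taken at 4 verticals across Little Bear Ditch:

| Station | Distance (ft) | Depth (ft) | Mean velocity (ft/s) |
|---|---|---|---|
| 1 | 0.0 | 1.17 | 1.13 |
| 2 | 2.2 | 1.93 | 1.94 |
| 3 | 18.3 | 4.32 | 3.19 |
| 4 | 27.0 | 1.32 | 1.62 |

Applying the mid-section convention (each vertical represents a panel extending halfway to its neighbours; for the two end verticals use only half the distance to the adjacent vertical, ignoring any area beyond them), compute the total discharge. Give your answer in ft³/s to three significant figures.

w_1 = (2.2 − 0.0)/2 = 1.1 ft; q_1 = 1.13 × 1.17 × 1.1 = 1.454 ft³/s
w_2 = (18.3 − 0.0)/2 = 9.15 ft; q_2 = 1.94 × 1.93 × 9.15 = 34.26 ft³/s
w_3 = (27.0 − 2.2)/2 = 12.4 ft; q_3 = 3.19 × 4.32 × 12.4 = 170.9 ft³/s
w_4 = (27.0 − 18.3)/2 = 4.35 ft; q_4 = 1.62 × 1.32 × 4.35 = 9.302 ft³/s
Q = Σ qᵢ = 215.9 ft³/s

216 ft³/s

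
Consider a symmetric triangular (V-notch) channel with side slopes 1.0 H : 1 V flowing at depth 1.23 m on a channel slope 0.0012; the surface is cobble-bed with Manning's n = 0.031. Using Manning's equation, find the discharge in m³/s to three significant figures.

A = z·y² = 1.0×1.23² = 1.513 m²
P = 2y√(1+z²) = 2×1.23×√(1+1.0²) = 3.479 m
R = A/P = 1.513/3.479 = 0.4349 m
Q = (1/n)·A·R^(2/3)·S^(1/2) = (1/0.031) × 1.513 × 0.4349^(2/3) × 0.0012^(1/2) = 0.9704 m³/s

0.970 m³/s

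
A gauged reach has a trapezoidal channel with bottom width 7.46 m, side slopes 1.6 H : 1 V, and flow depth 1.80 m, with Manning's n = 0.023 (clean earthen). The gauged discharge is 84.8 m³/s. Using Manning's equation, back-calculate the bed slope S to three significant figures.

0.00769

A = (b + z·y)·y = (7.46 + 1.6×1.80)×1.80 = 18.61 m²
P = b + 2y√(1+z²) = 7.46 + 2×1.80×√(1+1.6²) = 14.25 m
R = A/P = 18.61/14.25 = 1.306 m
S = (Q·n / (1·A·R^(2/3)))² = (84.8×0.023 / (1×18.61×1.195))² = 0.007693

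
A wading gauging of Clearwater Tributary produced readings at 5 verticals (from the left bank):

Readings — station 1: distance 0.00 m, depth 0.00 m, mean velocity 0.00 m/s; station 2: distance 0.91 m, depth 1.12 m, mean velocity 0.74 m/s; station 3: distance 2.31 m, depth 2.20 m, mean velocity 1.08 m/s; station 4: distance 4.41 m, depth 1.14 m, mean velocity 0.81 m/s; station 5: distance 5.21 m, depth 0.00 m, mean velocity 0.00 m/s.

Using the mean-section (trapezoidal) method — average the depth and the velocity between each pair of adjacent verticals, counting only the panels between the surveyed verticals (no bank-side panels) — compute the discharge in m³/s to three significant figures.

Panel 1-2: Δb = 0.91 m, d̄ = (0.00+1.12)/2 = 0.56, v̄ = (0.00+0.74)/2 = 0.37 → q = 0.91×0.56×0.37 = 0.1886 m³/s
Panel 2-3: Δb = 1.4 m, d̄ = (1.12+2.20)/2 = 1.66, v̄ = (0.74+1.08)/2 = 0.91 → q = 1.4×1.66×0.91 = 2.115 m³/s
Panel 3-4: Δb = 2.1 m, d̄ = (2.20+1.14)/2 = 1.67, v̄ = (1.08+0.81)/2 = 0.945 → q = 2.1×1.67×0.945 = 3.314 m³/s
Panel 4-5: Δb = 0.8 m, d̄ = (1.14+0.00)/2 = 0.57, v̄ = (0.81+0.00)/2 = 0.405 → q = 0.8×0.57×0.405 = 0.1847 m³/s
Q = Σ q = 5.802 m³/s

5.80 m³/s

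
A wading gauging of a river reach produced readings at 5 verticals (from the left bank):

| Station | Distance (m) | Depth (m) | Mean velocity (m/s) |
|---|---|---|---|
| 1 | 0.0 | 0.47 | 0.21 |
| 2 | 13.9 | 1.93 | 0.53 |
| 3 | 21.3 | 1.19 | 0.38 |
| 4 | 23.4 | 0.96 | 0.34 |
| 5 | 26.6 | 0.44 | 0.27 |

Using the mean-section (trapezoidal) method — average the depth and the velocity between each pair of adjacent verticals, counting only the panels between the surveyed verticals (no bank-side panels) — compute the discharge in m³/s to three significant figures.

12.9 m³/s

Panel 1-2: Δb = 13.9 m, d̄ = (0.47+1.93)/2 = 1.2, v̄ = (0.21+0.53)/2 = 0.37 → q = 13.9×1.2×0.37 = 6.172 m³/s
Panel 2-3: Δb = 7.4 m, d̄ = (1.93+1.19)/2 = 1.56, v̄ = (0.53+0.38)/2 = 0.455 → q = 7.4×1.56×0.455 = 5.253 m³/s
Panel 3-4: Δb = 2.1 m, d̄ = (1.19+0.96)/2 = 1.075, v̄ = (0.38+0.34)/2 = 0.36 → q = 2.1×1.075×0.36 = 0.8127 m³/s
Panel 4-5: Δb = 3.2 m, d̄ = (0.96+0.44)/2 = 0.7, v̄ = (0.34+0.27)/2 = 0.305 → q = 3.2×0.7×0.305 = 0.6832 m³/s
Q = Σ q = 12.92 m³/s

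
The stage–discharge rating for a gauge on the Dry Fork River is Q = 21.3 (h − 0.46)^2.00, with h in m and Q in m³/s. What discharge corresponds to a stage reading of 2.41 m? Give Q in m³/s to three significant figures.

Q = 21.3 × (2.41 − 0.46)^2.00 = 21.3 × 1.95^2.00 = 80.99 m³/s

81.0 m³/s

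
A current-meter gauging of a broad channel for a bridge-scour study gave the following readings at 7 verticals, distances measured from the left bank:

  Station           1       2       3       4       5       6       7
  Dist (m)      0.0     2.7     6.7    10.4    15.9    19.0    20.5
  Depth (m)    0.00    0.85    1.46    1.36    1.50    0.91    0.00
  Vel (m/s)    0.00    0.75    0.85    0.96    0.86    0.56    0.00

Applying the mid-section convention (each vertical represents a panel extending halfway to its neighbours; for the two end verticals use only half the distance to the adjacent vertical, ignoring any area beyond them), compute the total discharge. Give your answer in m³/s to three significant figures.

19.6 m³/s

w_2 = (6.7 − 0.0)/2 = 3.35 m; q_2 = 0.75 × 0.85 × 3.35 = 2.136 m³/s
w_3 = (10.4 − 2.7)/2 = 3.85 m; q_3 = 0.85 × 1.46 × 3.85 = 4.778 m³/s
w_4 = (15.9 − 6.7)/2 = 4.6 m; q_4 = 0.96 × 1.36 × 4.6 = 6.006 m³/s
w_5 = (19.0 − 10.4)/2 = 4.3 m; q_5 = 0.86 × 1.50 × 4.3 = 5.547 m³/s
w_6 = (20.5 − 15.9)/2 = 2.3 m; q_6 = 0.56 × 0.91 × 2.3 = 1.172 m³/s
Stations 1, 7 contribute zero (depth or velocity is 0).
Q = Σ qᵢ = 19.64 m³/s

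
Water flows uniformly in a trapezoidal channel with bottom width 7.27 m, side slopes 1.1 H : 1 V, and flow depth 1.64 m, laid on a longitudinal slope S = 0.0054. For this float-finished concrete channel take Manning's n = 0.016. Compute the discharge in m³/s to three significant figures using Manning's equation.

78.3 m³/s

A = (b + z·y)·y = (7.27 + 1.1×1.64)×1.64 = 14.88 m²
P = b + 2y√(1+z²) = 7.27 + 2×1.64×√(1+1.1²) = 12.15 m
R = A/P = 14.88/12.15 = 1.225 m
Q = (1/n)·A·R^(2/3)·S^(1/2) = (1/0.016) × 14.88 × 1.225^(2/3) × 0.0054^(1/2) = 78.26 m³/s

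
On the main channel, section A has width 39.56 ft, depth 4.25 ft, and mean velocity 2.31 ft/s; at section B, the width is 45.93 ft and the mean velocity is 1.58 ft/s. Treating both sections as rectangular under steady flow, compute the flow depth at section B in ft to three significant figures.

Q = A₁V₁ = (39.56×4.25) × 2.31 = 388.4 ft³/s
d₂ = Q/(b₂ V₂) = 388.4/(45.93×1.58) = 5.352 ft

5.35 ft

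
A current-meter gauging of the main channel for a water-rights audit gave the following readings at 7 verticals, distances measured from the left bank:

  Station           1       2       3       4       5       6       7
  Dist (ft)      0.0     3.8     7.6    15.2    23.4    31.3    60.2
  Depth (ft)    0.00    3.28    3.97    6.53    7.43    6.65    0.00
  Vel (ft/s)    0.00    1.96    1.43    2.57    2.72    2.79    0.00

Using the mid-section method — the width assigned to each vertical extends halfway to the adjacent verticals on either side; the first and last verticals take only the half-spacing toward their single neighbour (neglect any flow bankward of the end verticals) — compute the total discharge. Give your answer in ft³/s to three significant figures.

693 ft³/s

w_2 = (7.6 − 0.0)/2 = 3.8 ft; q_2 = 1.96 × 3.28 × 3.8 = 24.43 ft³/s
w_3 = (15.2 − 3.8)/2 = 5.7 ft; q_3 = 1.43 × 3.97 × 5.7 = 32.36 ft³/s
w_4 = (23.4 − 7.6)/2 = 7.9 ft; q_4 = 2.57 × 6.53 × 7.9 = 132.6 ft³/s
w_5 = (31.3 − 15.2)/2 = 8.05 ft; q_5 = 2.72 × 7.43 × 8.05 = 162.7 ft³/s
w_6 = (60.2 − 23.4)/2 = 18.4 ft; q_6 = 2.79 × 6.65 × 18.4 = 341.4 ft³/s
Stations 1, 7 contribute zero (depth or velocity is 0).
Q = Σ qᵢ = 693.4 ft³/s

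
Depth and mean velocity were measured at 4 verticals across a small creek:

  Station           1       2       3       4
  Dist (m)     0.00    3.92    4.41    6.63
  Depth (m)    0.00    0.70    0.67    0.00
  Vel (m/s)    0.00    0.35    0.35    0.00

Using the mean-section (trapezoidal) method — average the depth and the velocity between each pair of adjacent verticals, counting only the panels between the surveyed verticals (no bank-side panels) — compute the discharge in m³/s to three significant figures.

0.488 m³/s

Panel 1-2: Δb = 3.92 m, d̄ = (0.00+0.70)/2 = 0.35, v̄ = (0.00+0.35)/2 = 0.175 → q = 3.92×0.35×0.175 = 0.2401 m³/s
Panel 2-3: Δb = 0.49 m, d̄ = (0.70+0.67)/2 = 0.685, v̄ = (0.35+0.35)/2 = 0.35 → q = 0.49×0.685×0.35 = 0.1175 m³/s
Panel 3-4: Δb = 2.22 m, d̄ = (0.67+0.00)/2 = 0.335, v̄ = (0.35+0.00)/2 = 0.175 → q = 2.22×0.335×0.175 = 0.1301 m³/s
Q = Σ q = 0.4877 m³/s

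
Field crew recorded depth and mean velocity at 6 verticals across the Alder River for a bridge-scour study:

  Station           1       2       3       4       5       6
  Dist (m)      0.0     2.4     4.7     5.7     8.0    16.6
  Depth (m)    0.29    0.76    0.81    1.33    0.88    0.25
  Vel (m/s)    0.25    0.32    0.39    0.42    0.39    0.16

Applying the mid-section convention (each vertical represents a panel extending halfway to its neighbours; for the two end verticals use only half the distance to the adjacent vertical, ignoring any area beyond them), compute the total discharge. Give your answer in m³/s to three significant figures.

4.14 m³/s

w_1 = (2.4 − 0.0)/2 = 1.2 m; q_1 = 0.25 × 0.29 × 1.2 = 0.08700 m³/s
w_2 = (4.7 − 0.0)/2 = 2.35 m; q_2 = 0.32 × 0.76 × 2.35 = 0.5715 m³/s
w_3 = (5.7 − 2.4)/2 = 1.65 m; q_3 = 0.39 × 0.81 × 1.65 = 0.5212 m³/s
w_4 = (8.0 − 4.7)/2 = 1.65 m; q_4 = 0.42 × 1.33 × 1.65 = 0.9217 m³/s
w_5 = (16.6 − 5.7)/2 = 5.45 m; q_5 = 0.39 × 0.88 × 5.45 = 1.870 m³/s
w_6 = (16.6 − 8.0)/2 = 4.3 m; q_6 = 0.16 × 0.25 × 4.3 = 0.1720 m³/s
Q = Σ qᵢ = 4.144 m³/s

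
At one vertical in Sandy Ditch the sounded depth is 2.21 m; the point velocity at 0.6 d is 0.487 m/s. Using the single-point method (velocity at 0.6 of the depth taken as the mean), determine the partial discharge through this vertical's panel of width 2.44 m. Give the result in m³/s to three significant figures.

v̄ = v₀.₆ = 0.487 m/s
q = v̄ × d × w = 0.4870 × 2.21 × 2.44 = 2.626 m³/s

2.63 m³/s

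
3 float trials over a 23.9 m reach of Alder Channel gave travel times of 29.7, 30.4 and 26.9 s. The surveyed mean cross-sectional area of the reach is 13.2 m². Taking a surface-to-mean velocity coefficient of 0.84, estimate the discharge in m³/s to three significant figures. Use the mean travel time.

t̄ = (29.7 + 30.4 + 26.9) / 3 = 29 s
v_surface = L / t̄ = 23.9 / 29 = 0.8241 m/s
v_mean = 0.84 × 0.8241 = 0.6923 m/s
Q = A × v_mean = 13.2 × 0.6923 = 9.138 m³/s

9.14 m³/s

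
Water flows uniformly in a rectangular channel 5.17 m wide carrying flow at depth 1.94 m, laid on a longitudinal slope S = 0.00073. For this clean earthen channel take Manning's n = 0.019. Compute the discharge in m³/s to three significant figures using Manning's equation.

15.3 m³/s

A = b·y = 5.17 × 1.94 = 10.03 m²
P = b + 2y = 5.17 + 2×1.94 = 9.050 m
R = A/P = 10.03/9.050 = 1.108 m
Q = (1/n)·A·R^(2/3)·S^(1/2) = (1/0.019) × 10.03 × 1.108^(2/3) × 0.00073^(1/2) = 15.27 m³/s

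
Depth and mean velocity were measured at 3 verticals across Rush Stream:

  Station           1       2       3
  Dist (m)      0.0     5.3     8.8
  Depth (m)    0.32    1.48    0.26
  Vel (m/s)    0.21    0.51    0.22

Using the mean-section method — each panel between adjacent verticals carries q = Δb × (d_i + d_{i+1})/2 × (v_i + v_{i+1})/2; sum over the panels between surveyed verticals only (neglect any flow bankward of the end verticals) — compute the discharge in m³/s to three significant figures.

2.83 m³/s

Panel 1-2: Δb = 5.3 m, d̄ = (0.32+1.48)/2 = 0.9, v̄ = (0.21+0.51)/2 = 0.36 → q = 5.3×0.9×0.36 = 1.717 m³/s
Panel 2-3: Δb = 3.5 m, d̄ = (1.48+0.26)/2 = 0.87, v̄ = (0.51+0.22)/2 = 0.365 → q = 3.5×0.87×0.365 = 1.111 m³/s
Q = Σ q = 2.829 m³/s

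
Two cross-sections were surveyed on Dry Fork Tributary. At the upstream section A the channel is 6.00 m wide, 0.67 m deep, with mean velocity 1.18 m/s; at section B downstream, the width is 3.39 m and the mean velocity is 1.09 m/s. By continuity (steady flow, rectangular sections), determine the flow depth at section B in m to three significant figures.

Q = A₁V₁ = (6.00×0.67) × 1.18 = 4.744 m³/s
d₂ = Q/(b₂ V₂) = 4.744/(3.39×1.09) = 1.284 m

1.28 m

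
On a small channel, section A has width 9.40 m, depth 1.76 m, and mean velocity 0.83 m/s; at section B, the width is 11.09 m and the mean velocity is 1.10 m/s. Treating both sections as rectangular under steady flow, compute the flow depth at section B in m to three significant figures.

1.13 m

Q = A₁V₁ = (9.40×1.76) × 0.83 = 13.73 m³/s
d₂ = Q/(b₂ V₂) = 13.73/(11.09×1.10) = 1.126 m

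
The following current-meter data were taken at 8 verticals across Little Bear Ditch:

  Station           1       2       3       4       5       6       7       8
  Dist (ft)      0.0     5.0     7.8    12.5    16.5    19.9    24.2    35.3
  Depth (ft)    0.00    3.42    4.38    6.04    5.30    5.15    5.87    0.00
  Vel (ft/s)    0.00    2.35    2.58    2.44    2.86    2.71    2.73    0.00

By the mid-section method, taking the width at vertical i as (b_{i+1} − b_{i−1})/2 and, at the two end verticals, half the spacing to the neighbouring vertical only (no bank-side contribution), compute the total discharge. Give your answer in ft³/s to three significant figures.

371 ft³/s

w_2 = (7.8 − 0.0)/2 = 3.9 ft; q_2 = 2.35 × 3.42 × 3.9 = 31.34 ft³/s
w_3 = (12.5 − 5.0)/2 = 3.75 ft; q_3 = 2.58 × 4.38 × 3.75 = 42.38 ft³/s
w_4 = (16.5 − 7.8)/2 = 4.35 ft; q_4 = 2.44 × 6.04 × 4.35 = 64.11 ft³/s
w_5 = (19.9 − 12.5)/2 = 3.7 ft; q_5 = 2.86 × 5.30 × 3.7 = 56.08 ft³/s
w_6 = (24.2 − 16.5)/2 = 3.85 ft; q_6 = 2.71 × 5.15 × 3.85 = 53.73 ft³/s
w_7 = (35.3 − 19.9)/2 = 7.7 ft; q_7 = 2.73 × 5.87 × 7.7 = 123.4 ft³/s
Stations 1, 8 contribute zero (depth or velocity is 0).
Q = Σ qᵢ = 371.0 ft³/s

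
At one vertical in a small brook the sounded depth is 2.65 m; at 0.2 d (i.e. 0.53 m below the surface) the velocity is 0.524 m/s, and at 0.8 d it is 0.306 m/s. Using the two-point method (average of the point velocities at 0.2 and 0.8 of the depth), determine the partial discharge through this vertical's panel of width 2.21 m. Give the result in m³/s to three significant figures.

2.43 m³/s

v̄ = (0.524 + 0.306) / 2 = 0.4150 m/s
q = v̄ × d × w = 0.4150 × 2.65 × 2.21 = 2.430 m³/s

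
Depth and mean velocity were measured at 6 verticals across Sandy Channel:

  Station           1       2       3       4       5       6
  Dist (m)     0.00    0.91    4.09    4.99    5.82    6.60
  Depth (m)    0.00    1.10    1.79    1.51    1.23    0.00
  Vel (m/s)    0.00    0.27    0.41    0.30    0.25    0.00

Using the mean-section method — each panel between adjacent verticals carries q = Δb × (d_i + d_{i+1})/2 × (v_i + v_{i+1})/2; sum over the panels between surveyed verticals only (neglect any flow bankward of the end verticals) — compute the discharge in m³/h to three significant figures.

9110 m³/h

Panel 1-2: Δb = 0.91 m, d̄ = (0.00+1.10)/2 = 0.55, v̄ = (0.00+0.27)/2 = 0.135 → q = 0.91×0.55×0.135 = 0.06757 m³/s
Panel 2-3: Δb = 3.18 m, d̄ = (1.10+1.79)/2 = 1.445, v̄ = (0.27+0.41)/2 = 0.34 → q = 3.18×1.445×0.34 = 1.562 m³/s
Panel 3-4: Δb = 0.9 m, d̄ = (1.79+1.51)/2 = 1.65, v̄ = (0.41+0.30)/2 = 0.355 → q = 0.9×1.65×0.355 = 0.5272 m³/s
Panel 4-5: Δb = 0.83 m, d̄ = (1.51+1.23)/2 = 1.37, v̄ = (0.30+0.25)/2 = 0.275 → q = 0.83×1.37×0.275 = 0.3127 m³/s
Panel 5-6: Δb = 0.78 m, d̄ = (1.23+0.00)/2 = 0.615, v̄ = (0.25+0.00)/2 = 0.125 → q = 0.78×0.615×0.125 = 0.05996 m³/s
Q = Σ q = 2.530 m³/s
= 2.530 × 3600 = 9107 m³/h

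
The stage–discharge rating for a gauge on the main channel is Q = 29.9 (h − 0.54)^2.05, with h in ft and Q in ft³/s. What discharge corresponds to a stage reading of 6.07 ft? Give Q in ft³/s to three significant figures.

Q = 29.9 × (6.07 − 0.54)^2.05 = 29.9 × 5.53^2.05 = 996.0 ft³/s

996 ft³/s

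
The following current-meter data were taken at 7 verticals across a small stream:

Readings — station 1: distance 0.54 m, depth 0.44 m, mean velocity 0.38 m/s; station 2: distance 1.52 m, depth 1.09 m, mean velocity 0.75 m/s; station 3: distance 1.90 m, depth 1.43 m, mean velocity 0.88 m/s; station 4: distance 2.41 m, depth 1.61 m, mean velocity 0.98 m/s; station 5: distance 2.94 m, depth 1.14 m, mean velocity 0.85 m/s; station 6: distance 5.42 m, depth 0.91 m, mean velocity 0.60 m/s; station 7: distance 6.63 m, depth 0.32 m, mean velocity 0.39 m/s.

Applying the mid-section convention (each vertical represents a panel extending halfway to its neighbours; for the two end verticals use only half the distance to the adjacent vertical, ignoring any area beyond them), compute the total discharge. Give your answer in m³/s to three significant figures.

4.56 m³/s

w_1 = (1.52 − 0.54)/2 = 0.49 m; q_1 = 0.38 × 0.44 × 0.49 = 0.08193 m³/s
w_2 = (1.90 − 0.54)/2 = 0.68 m; q_2 = 0.75 × 1.09 × 0.68 = 0.5559 m³/s
w_3 = (2.41 − 1.52)/2 = 0.445 m; q_3 = 0.88 × 1.43 × 0.445 = 0.5600 m³/s
w_4 = (2.94 − 1.90)/2 = 0.52 m; q_4 = 0.98 × 1.61 × 0.52 = 0.8205 m³/s
w_5 = (5.42 − 2.41)/2 = 1.505 m; q_5 = 0.85 × 1.14 × 1.505 = 1.458 m³/s
w_6 = (6.63 − 2.94)/2 = 1.845 m; q_6 = 0.60 × 0.91 × 1.845 = 1.007 m³/s
w_7 = (6.63 − 5.42)/2 = 0.605 m; q_7 = 0.39 × 0.32 × 0.605 = 0.07550 m³/s
Q = Σ qᵢ = 4.559 m³/s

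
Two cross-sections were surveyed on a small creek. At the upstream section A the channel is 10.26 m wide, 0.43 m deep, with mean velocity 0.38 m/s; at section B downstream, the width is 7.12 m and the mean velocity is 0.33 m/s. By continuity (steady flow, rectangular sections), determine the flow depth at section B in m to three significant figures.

0.714 m

Q = A₁V₁ = (10.26×0.43) × 0.38 = 1.676 m³/s
d₂ = Q/(b₂ V₂) = 1.676/(7.12×0.33) = 0.7135 m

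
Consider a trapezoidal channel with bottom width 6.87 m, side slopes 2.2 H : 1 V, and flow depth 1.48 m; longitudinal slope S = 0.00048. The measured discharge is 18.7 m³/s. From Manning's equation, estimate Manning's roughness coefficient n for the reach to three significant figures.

A = (b + z·y)·y = (6.87 + 2.2×1.48)×1.48 = 14.99 m²
P = b + 2y√(1+z²) = 6.87 + 2×1.48×√(1+2.2²) = 14.02 m
R = A/P = 14.99/14.02 = 1.069 m
n = (1/Q)·A·R^(2/3)·S^(1/2) = (1/18.7) × 14.99 × 1.045 × 0.02191 = 0.01835

0.0184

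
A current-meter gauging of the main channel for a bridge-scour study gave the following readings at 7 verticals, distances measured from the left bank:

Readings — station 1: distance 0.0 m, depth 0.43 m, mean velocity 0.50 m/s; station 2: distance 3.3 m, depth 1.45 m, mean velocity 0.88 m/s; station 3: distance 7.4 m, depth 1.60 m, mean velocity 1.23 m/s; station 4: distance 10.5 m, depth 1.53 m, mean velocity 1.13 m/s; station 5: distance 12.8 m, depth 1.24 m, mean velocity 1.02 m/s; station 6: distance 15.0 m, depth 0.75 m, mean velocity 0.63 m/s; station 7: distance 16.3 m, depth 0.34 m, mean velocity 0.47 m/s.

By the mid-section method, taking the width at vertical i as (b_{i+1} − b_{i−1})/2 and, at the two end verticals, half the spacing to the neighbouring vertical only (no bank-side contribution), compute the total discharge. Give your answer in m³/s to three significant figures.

w_1 = (3.3 − 0.0)/2 = 1.65 m; q_1 = 0.50 × 0.43 × 1.65 = 0.3548 m³/s
w_2 = (7.4 − 0.0)/2 = 3.7 m; q_2 = 0.88 × 1.45 × 3.7 = 4.721 m³/s
w_3 = (10.5 − 3.3)/2 = 3.6 m; q_3 = 1.23 × 1.60 × 3.6 = 7.085 m³/s
w_4 = (12.8 − 7.4)/2 = 2.7 m; q_4 = 1.13 × 1.53 × 2.7 = 4.668 m³/s
w_5 = (15.0 − 10.5)/2 = 2.25 m; q_5 = 1.02 × 1.24 × 2.25 = 2.846 m³/s
w_6 = (16.3 − 12.8)/2 = 1.75 m; q_6 = 0.63 × 0.75 × 1.75 = 0.8269 m³/s
w_7 = (16.3 − 15.0)/2 = 0.65 m; q_7 = 0.47 × 0.34 × 0.65 = 0.1039 m³/s
Q = Σ qᵢ = 20.61 m³/s

20.6 m³/s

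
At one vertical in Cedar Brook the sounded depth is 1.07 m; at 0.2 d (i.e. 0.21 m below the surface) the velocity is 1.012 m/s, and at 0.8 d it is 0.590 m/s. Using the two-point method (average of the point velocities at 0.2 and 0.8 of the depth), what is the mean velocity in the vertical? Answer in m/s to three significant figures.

0.801 m/s

v̄ = (1.012 + 0.590) / 2 = 0.8010 m/s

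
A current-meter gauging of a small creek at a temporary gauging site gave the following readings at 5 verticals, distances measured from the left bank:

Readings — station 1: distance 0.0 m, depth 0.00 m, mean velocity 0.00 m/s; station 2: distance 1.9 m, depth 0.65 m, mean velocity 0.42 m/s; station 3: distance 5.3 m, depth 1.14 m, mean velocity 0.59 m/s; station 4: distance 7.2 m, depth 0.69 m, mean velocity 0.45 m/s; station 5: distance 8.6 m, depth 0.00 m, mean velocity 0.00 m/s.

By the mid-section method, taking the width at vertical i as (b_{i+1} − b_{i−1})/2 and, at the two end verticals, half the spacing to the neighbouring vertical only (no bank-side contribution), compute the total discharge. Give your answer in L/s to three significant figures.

w_2 = (5.3 − 0.0)/2 = 2.65 m; q_2 = 0.42 × 0.65 × 2.65 = 0.7235 m³/s
w_3 = (7.2 − 1.9)/2 = 2.65 m; q_3 = 0.59 × 1.14 × 2.65 = 1.782 m³/s
w_4 = (8.6 − 5.3)/2 = 1.65 m; q_4 = 0.45 × 0.69 × 1.65 = 0.5123 m³/s
Stations 1, 5 contribute zero (depth or velocity is 0).
Q = Σ qᵢ = 3.018 m³/s
= 3.018 × 1000 = 3018 L/s

3020 L/s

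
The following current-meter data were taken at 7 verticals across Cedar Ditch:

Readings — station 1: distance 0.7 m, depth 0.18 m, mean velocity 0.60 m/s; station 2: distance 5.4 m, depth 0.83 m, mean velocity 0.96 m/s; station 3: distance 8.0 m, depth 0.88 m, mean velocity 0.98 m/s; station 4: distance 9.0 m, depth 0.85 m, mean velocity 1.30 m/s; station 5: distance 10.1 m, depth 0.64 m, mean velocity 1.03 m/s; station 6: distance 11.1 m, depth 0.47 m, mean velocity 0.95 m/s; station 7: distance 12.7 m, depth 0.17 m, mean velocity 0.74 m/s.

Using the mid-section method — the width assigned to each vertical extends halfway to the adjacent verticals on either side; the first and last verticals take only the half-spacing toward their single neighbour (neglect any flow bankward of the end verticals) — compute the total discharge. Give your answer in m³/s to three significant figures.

7.25 m³/s

w_1 = (5.4 − 0.7)/2 = 2.35 m; q_1 = 0.60 × 0.18 × 2.35 = 0.2538 m³/s
w_2 = (8.0 − 0.7)/2 = 3.65 m; q_2 = 0.96 × 0.83 × 3.65 = 2.908 m³/s
w_3 = (9.0 − 5.4)/2 = 1.8 m; q_3 = 0.98 × 0.88 × 1.8 = 1.552 m³/s
w_4 = (10.1 − 8.0)/2 = 1.05 m; q_4 = 1.30 × 0.85 × 1.05 = 1.160 m³/s
w_5 = (11.1 − 9.0)/2 = 1.05 m; q_5 = 1.03 × 0.64 × 1.05 = 0.6922 m³/s
w_6 = (12.7 − 10.1)/2 = 1.3 m; q_6 = 0.95 × 0.47 × 1.3 = 0.5805 m³/s
w_7 = (12.7 − 11.1)/2 = 0.8 m; q_7 = 0.74 × 0.17 × 0.8 = 0.1006 m³/s
Q = Σ qᵢ = 7.248 m³/s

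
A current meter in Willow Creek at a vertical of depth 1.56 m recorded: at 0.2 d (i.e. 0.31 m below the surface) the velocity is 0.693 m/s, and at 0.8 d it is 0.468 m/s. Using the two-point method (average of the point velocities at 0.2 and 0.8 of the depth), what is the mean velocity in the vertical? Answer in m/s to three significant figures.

0.581 m/s

v̄ = (0.693 + 0.468) / 2 = 0.5805 m/s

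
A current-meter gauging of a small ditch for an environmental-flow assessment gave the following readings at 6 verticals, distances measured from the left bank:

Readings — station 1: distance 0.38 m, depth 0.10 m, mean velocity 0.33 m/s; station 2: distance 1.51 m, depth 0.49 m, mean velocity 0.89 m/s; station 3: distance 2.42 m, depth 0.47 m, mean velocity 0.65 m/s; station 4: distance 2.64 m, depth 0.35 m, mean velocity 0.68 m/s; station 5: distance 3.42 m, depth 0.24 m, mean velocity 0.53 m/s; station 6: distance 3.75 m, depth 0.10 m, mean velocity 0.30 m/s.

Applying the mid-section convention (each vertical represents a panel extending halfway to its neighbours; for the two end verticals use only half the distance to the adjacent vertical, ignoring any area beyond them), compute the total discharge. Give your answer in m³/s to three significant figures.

w_1 = (1.51 − 0.38)/2 = 0.565 m; q_1 = 0.33 × 0.10 × 0.565 = 0.01865 m³/s
w_2 = (2.42 − 0.38)/2 = 1.02 m; q_2 = 0.89 × 0.49 × 1.02 = 0.4448 m³/s
w_3 = (2.64 − 1.51)/2 = 0.565 m; q_3 = 0.65 × 0.47 × 0.565 = 0.1726 m³/s
w_4 = (3.42 − 2.42)/2 = 0.5 m; q_4 = 0.68 × 0.35 × 0.5 = 0.1190 m³/s
w_5 = (3.75 − 2.64)/2 = 0.555 m; q_5 = 0.53 × 0.24 × 0.555 = 0.07060 m³/s
w_6 = (3.75 − 3.42)/2 = 0.165 m; q_6 = 0.30 × 0.10 × 0.165 = 0.004950 m³/s
Q = Σ qᵢ = 0.8306 m³/s

0.831 m³/s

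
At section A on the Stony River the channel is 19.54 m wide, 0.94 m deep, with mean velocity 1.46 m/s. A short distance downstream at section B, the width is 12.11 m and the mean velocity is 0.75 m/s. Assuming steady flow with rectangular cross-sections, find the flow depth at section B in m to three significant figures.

Q = A₁V₁ = (19.54×0.94) × 1.46 = 26.82 m³/s
d₂ = Q/(b₂ V₂) = 26.82/(12.11×0.75) = 2.953 m

2.95 m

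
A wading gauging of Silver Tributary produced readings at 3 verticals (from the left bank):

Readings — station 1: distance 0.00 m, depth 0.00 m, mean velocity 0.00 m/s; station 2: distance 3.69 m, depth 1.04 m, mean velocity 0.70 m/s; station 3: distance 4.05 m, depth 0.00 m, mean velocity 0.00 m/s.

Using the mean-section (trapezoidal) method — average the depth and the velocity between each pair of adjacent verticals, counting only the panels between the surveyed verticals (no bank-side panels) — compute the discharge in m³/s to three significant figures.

Panel 1-2: Δb = 3.69 m, d̄ = (0.00+1.04)/2 = 0.52, v̄ = (0.00+0.70)/2 = 0.35 → q = 3.69×0.52×0.35 = 0.6716 m³/s
Panel 2-3: Δb = 0.36 m, d̄ = (1.04+0.00)/2 = 0.52, v̄ = (0.70+0.00)/2 = 0.35 → q = 0.36×0.52×0.35 = 0.06552 m³/s
Q = Σ q = 0.7371 m³/s

0.737 m³/s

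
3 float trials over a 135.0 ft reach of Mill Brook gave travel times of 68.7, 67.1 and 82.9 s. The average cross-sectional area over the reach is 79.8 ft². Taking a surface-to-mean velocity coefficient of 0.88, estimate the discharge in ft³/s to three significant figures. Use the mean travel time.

130 ft³/s

t̄ = (68.7 + 67.1 + 82.9) / 3 = 72.9 s
v_surface = L / t̄ = 135.0 / 72.9 = 1.852 ft/s
v_mean = 0.88 × 1.852 = 1.630 ft/s
Q = A × v_mean = 79.8 × 1.630 = 130.0 ft³/s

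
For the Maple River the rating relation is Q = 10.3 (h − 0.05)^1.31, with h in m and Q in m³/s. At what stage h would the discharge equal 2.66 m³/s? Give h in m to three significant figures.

h − h₀ = (Q/C)^(1/b) = (2.66/10.3)^(1/1.31) = 0.3558 m
h = 0.05 + 0.3558 = 0.4058 m

0.406 m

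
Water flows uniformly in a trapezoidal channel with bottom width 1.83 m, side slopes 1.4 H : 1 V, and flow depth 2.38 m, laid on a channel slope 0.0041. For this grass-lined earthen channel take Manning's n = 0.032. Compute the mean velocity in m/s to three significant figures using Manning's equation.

A = (b + z·y)·y = (1.83 + 1.4×2.38)×2.38 = 12.29 m²
P = b + 2y√(1+z²) = 1.83 + 2×2.38×√(1+1.4²) = 10.02 m
R = A/P = 12.29/10.02 = 1.226 m
Q = (1/n)·A·R^(2/3)·S^(1/2) = (1/0.032) × 12.29 × 1.226^(2/3) × 0.0041^(1/2) = 28.16 m³/s
V = Q/A = 28.16/12.29 = 2.292 m/s

2.29 m/s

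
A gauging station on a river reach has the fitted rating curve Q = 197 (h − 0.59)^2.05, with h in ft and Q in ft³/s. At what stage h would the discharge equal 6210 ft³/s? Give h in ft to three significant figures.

h − h₀ = (Q/C)^(1/b) = (6210/197)^(1/2.05) = 5.383 ft
h = 0.59 + 5.383 = 5.973 ft

5.97 ft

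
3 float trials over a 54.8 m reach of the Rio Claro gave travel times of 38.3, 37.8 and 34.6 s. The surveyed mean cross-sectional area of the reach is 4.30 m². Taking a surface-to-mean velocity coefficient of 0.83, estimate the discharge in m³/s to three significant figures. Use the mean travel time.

t̄ = (38.3 + 37.8 + 34.6) / 3 = 36.9 s
v_surface = L / t̄ = 54.8 / 36.9 = 1.485 m/s
v_mean = 0.83 × 1.485 = 1.233 m/s
Q = A × v_mean = 4.30 × 1.233 = 5.300 m³/s

5.30 m³/s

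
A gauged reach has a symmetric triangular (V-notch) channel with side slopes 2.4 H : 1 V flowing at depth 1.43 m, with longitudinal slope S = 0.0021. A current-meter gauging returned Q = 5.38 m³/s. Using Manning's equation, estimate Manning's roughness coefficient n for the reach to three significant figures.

0.0317

A = z·y² = 2.4×1.43² = 4.908 m²
P = 2y√(1+z²) = 2×1.43×√(1+2.4²) = 7.436 m
R = A/P = 4.908/7.436 = 0.6600 m
n = (1/Q)·A·R^(2/3)·S^(1/2) = (1/5.38) × 4.908 × 0.7580 × 0.04583 = 0.03169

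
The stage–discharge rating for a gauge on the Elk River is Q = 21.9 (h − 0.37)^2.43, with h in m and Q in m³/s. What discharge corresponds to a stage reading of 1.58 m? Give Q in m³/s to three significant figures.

34.8 m³/s

Q = 21.9 × (1.58 − 0.37)^2.43 = 21.9 × 1.21^2.43 = 34.80 m³/s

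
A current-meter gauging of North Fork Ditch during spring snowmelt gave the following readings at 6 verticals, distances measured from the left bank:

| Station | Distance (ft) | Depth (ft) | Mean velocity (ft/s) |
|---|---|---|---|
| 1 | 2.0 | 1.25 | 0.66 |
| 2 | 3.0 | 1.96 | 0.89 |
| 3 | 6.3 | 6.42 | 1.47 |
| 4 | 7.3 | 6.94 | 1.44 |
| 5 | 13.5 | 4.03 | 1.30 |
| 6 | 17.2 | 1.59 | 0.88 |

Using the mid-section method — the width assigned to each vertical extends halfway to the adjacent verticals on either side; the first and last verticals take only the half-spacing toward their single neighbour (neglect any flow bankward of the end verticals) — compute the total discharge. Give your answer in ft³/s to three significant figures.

w_1 = (3.0 − 2.0)/2 = 0.5 ft; q_1 = 0.66 × 1.25 × 0.5 = 0.4125 ft³/s
w_2 = (6.3 − 2.0)/2 = 2.15 ft; q_2 = 0.89 × 1.96 × 2.15 = 3.750 ft³/s
w_3 = (7.3 − 3.0)/2 = 2.15 ft; q_3 = 1.47 × 6.42 × 2.15 = 20.29 ft³/s
w_4 = (13.5 − 6.3)/2 = 3.6 ft; q_4 = 1.44 × 6.94 × 3.6 = 35.98 ft³/s
w_5 = (17.2 − 7.3)/2 = 4.95 ft; q_5 = 1.30 × 4.03 × 4.95 = 25.93 ft³/s
w_6 = (17.2 − 13.5)/2 = 1.85 ft; q_6 = 0.88 × 1.59 × 1.85 = 2.589 ft³/s
Q = Σ qᵢ = 88.95 ft³/s

89.0 ft³/s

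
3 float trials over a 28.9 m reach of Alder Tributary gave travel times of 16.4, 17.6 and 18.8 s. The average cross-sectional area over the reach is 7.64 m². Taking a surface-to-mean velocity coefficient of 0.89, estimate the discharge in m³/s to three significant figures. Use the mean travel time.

t̄ = (16.4 + 17.6 + 18.8) / 3 = 17.6 s
v_surface = L / t̄ = 28.9 / 17.6 = 1.642 m/s
v_mean = 0.89 × 1.642 = 1.461 m/s
Q = A × v_mean = 7.64 × 1.461 = 11.17 m³/s

11.2 m³/s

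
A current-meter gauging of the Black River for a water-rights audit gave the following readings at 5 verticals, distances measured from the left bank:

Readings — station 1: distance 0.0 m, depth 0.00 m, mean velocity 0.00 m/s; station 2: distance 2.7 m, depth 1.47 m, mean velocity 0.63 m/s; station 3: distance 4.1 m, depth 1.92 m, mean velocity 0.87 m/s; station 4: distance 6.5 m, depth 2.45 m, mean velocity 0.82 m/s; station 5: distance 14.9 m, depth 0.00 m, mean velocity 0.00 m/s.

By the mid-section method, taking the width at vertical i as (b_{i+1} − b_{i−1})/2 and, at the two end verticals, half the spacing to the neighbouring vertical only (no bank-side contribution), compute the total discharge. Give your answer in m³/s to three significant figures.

15.9 m³/s

w_2 = (4.1 − 0.0)/2 = 2.05 m; q_2 = 0.63 × 1.47 × 2.05 = 1.899 m³/s
w_3 = (6.5 − 2.7)/2 = 1.9 m; q_3 = 0.87 × 1.92 × 1.9 = 3.174 m³/s
w_4 = (14.9 − 4.1)/2 = 5.4 m; q_4 = 0.82 × 2.45 × 5.4 = 10.85 m³/s
Stations 1, 5 contribute zero (depth or velocity is 0).
Q = Σ qᵢ = 15.92 m³/s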